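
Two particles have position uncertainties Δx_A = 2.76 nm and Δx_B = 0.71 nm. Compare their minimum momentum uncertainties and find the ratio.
Particle B has the larger minimum momentum uncertainty, by a factor of 3.89.

For each particle, the minimum momentum uncertainty is Δp_min = ℏ/(2Δx):

Particle A: Δp_A = ℏ/(2×2.760e-09 m) = 1.910e-26 kg·m/s
Particle B: Δp_B = ℏ/(2×7.100e-10 m) = 7.427e-26 kg·m/s

Ratio: Δp_B/Δp_A = 3.89

Since Δp_min ∝ 1/Δx, the particle with smaller position uncertainty (B) has larger momentum uncertainty.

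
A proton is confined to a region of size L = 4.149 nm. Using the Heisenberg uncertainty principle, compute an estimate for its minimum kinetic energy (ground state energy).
301.347 neV

Using the uncertainty principle to estimate ground state energy:

1. The position uncertainty is approximately the confinement size:
   Δx ≈ L = 4.149e-09 m

2. From ΔxΔp ≥ ℏ/2, the minimum momentum uncertainty is:
   Δp ≈ ℏ/(2L) = 1.271e-26 kg·m/s

3. The kinetic energy is approximately:
   KE ≈ (Δp)²/(2m) = (1.271e-26)²/(2 × 1.673e-27 kg)
   KE ≈ 4.828e-26 J = 301.347 neV

This is an order-of-magnitude estimate of the ground state energy.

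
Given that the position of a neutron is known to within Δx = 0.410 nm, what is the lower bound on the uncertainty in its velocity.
76.783 m/s

Using the Heisenberg uncertainty principle and Δp = mΔv:
ΔxΔp ≥ ℏ/2
Δx(mΔv) ≥ ℏ/2

The minimum uncertainty in velocity is:
Δv_min = ℏ/(2mΔx)
Δv_min = (1.055e-34 J·s) / (2 × 1.675e-27 kg × 4.100e-10 m)
Δv_min = 7.678e+01 m/s = 76.783 m/s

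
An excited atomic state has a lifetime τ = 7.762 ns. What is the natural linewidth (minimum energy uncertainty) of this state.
42.400 neV

Using the energy-time uncertainty principle:
ΔEΔt ≥ ℏ/2

The lifetime τ represents the time uncertainty Δt.
The natural linewidth (minimum energy uncertainty) is:

ΔE = ℏ/(2τ)
ΔE = (1.055e-34 J·s) / (2 × 7.762e-09 s)
ΔE = 6.793e-27 J = 42.400 neV

This natural linewidth limits the precision of spectroscopic measurements.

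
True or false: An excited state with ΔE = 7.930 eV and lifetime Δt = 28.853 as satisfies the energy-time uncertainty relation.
No, it violates the uncertainty relation.

Calculate the product ΔEΔt:
ΔE = 7.930 eV = 1.271e-18 J
ΔEΔt = (1.271e-18 J) × (2.885e-17 s)
ΔEΔt = 3.666e-35 J·s

Compare to the minimum allowed value ℏ/2:
ℏ/2 = 5.273e-35 J·s

Since ΔEΔt = 3.666e-35 J·s < 5.273e-35 J·s = ℏ/2,
this violates the uncertainty relation.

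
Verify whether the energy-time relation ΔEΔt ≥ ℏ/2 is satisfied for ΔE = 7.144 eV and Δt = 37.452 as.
No, it violates the uncertainty relation.

Calculate the product ΔEΔt:
ΔE = 7.144 eV = 1.145e-18 J
ΔEΔt = (1.145e-18 J) × (3.745e-17 s)
ΔEΔt = 4.287e-35 J·s

Compare to the minimum allowed value ℏ/2:
ℏ/2 = 5.273e-35 J·s

Since ΔEΔt = 4.287e-35 J·s < 5.273e-35 J·s = ℏ/2,
this violates the uncertainty relation.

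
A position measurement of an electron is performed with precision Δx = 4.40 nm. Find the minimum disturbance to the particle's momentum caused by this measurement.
1.198 × 10^-26 kg·m/s

The uncertainty principle implies that measuring position disturbs momentum:
ΔxΔp ≥ ℏ/2

When we measure position with precision Δx, we necessarily introduce a momentum uncertainty:
Δp ≥ ℏ/(2Δx)
Δp_min = (1.055e-34 J·s) / (2 × 4.400e-09 m)
Δp_min = 1.198e-26 kg·m/s

The more precisely we measure position, the greater the momentum disturbance.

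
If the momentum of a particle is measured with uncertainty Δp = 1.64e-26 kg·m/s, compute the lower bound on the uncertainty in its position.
3.215 nm

Using the Heisenberg uncertainty principle:
ΔxΔp ≥ ℏ/2

The minimum uncertainty in position is:
Δx_min = ℏ/(2Δp)
Δx_min = (1.055e-34 J·s) / (2 × 1.640e-26 kg·m/s)
Δx_min = 3.215e-09 m = 3.215 nm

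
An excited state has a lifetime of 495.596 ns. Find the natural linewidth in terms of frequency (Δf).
160.569 kHz

Using the energy-time uncertainty principle and E = hf:
ΔEΔt ≥ ℏ/2
hΔf·Δt ≥ ℏ/2

The minimum frequency uncertainty is:
Δf = ℏ/(2hτ) = 1/(4πτ)
Δf = 1/(4π × 4.956e-07 s)
Δf = 1.606e+05 Hz = 160.569 kHz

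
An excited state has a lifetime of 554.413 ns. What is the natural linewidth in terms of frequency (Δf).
143.535 kHz

Using the energy-time uncertainty principle and E = hf:
ΔEΔt ≥ ℏ/2
hΔf·Δt ≥ ℏ/2

The minimum frequency uncertainty is:
Δf = ℏ/(2hτ) = 1/(4πτ)
Δf = 1/(4π × 5.544e-07 s)
Δf = 1.435e+05 Hz = 143.535 kHz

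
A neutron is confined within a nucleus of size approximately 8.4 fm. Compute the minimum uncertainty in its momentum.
6.277 × 10^-21 kg·m/s

Using the Heisenberg uncertainty principle:
ΔxΔp ≥ ℏ/2

With Δx ≈ L = 8.400e-15 m (the confinement size):
Δp_min = ℏ/(2Δx)
Δp_min = (1.055e-34 J·s) / (2 × 8.400e-15 m)
Δp_min = 6.277e-21 kg·m/s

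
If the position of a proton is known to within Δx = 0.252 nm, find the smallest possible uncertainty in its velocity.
125.097 m/s

Using the Heisenberg uncertainty principle and Δp = mΔv:
ΔxΔp ≥ ℏ/2
Δx(mΔv) ≥ ℏ/2

The minimum uncertainty in velocity is:
Δv_min = ℏ/(2mΔx)
Δv_min = (1.055e-34 J·s) / (2 × 1.673e-27 kg × 2.520e-10 m)
Δv_min = 1.251e+02 m/s = 125.097 m/s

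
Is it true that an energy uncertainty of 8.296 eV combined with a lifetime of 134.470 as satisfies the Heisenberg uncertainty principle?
Yes, it satisfies the uncertainty relation.

Calculate the product ΔEΔt:
ΔE = 8.296 eV = 1.329e-18 J
ΔEΔt = (1.329e-18 J) × (1.345e-16 s)
ΔEΔt = 1.787e-34 J·s

Compare to the minimum allowed value ℏ/2:
ℏ/2 = 5.273e-35 J·s

Since ΔEΔt = 1.787e-34 J·s ≥ 5.273e-35 J·s = ℏ/2,
this satisfies the uncertainty relation.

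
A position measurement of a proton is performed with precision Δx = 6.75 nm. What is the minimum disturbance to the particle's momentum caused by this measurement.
7.812 × 10^-27 kg·m/s

The uncertainty principle implies that measuring position disturbs momentum:
ΔxΔp ≥ ℏ/2

When we measure position with precision Δx, we necessarily introduce a momentum uncertainty:
Δp ≥ ℏ/(2Δx)
Δp_min = (1.055e-34 J·s) / (2 × 6.750e-09 m)
Δp_min = 7.812e-27 kg·m/s

The more precisely we measure position, the greater the momentum disturbance.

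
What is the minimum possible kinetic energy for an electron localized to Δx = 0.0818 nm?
1.423 eV

Localizing a particle requires giving it sufficient momentum uncertainty:

1. From uncertainty principle: Δp ≥ ℏ/(2Δx)
   Δp_min = (1.055e-34 J·s) / (2 × 8.180e-11 m)
   Δp_min = 6.446e-25 kg·m/s

2. This momentum uncertainty corresponds to kinetic energy:
   KE ≈ (Δp)²/(2m) = (6.446e-25)²/(2 × 9.109e-31 kg)
   KE = 2.281e-19 J = 1.423 eV

Tighter localization requires more energy.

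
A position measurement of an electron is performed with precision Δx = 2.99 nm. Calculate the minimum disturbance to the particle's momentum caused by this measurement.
1.763 × 10^-26 kg·m/s

The uncertainty principle implies that measuring position disturbs momentum:
ΔxΔp ≥ ℏ/2

When we measure position with precision Δx, we necessarily introduce a momentum uncertainty:
Δp ≥ ℏ/(2Δx)
Δp_min = (1.055e-34 J·s) / (2 × 2.990e-09 m)
Δp_min = 1.763e-26 kg·m/s

The more precisely we measure position, the greater the momentum disturbance.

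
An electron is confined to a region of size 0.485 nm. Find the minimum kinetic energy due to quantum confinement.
40.493 meV

Using the uncertainty principle:

1. Position uncertainty: Δx ≈ 4.850e-10 m
2. Minimum momentum uncertainty: Δp = ℏ/(2Δx) = 1.087e-25 kg·m/s
3. Minimum kinetic energy:
   KE = (Δp)²/(2m) = (1.087e-25)²/(2 × 9.109e-31 kg)
   KE = 6.488e-21 J = 40.493 meV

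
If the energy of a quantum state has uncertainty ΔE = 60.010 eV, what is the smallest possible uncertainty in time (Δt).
5.484 as

Using the energy-time uncertainty principle:
ΔEΔt ≥ ℏ/2

The minimum uncertainty in time is:
Δt_min = ℏ/(2ΔE)
Δt_min = (1.055e-34 J·s) / (2 × 9.615e-18 J)
Δt_min = 5.484e-18 s = 5.484 as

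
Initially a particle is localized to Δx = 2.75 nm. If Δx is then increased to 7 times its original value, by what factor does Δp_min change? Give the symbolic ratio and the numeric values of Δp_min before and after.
Original Δp_min = 1.917 × 10^-26 kg·m/s; new Δp'_min = 2.739 × 10^-27 kg·m/s; ratio Δp'_min/Δp_min = 1/7.

From the uncertainty principle ΔxΔp ≥ ℏ/2, the minimum momentum uncertainty is Δp_min = ℏ/(2Δx).

Original (Δx = 2.75 nm = 2.750e-09 m):
Δp_min = (1.055e-34 J·s)/(2 × 2.750e-09 m) = 1.917e-26 kg·m/s

When Δx → 7Δx:
Δp'_min = ℏ/(2 × 7Δx) = (1/7) × ℏ/(2Δx) = (1/7) × Δp_min
Δp'_min = 1/7 × 1.917e-26 kg·m/s = 2.739e-27 kg·m/s

Since Δp_min ∝ 1/Δx, when Δx is increased to 7 times its original value, Δp_min decreases to 1/7 of its original value.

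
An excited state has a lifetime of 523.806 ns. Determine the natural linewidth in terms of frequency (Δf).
151.922 kHz

Using the energy-time uncertainty principle and E = hf:
ΔEΔt ≥ ℏ/2
hΔf·Δt ≥ ℏ/2

The minimum frequency uncertainty is:
Δf = ℏ/(2hτ) = 1/(4πτ)
Δf = 1/(4π × 5.238e-07 s)
Δf = 1.519e+05 Hz = 151.922 kHz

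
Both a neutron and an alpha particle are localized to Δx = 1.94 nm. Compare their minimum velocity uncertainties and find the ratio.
The neutron has the larger minimum velocity uncertainty, by a ratio of 4.0.

For both particles, Δp_min = ℏ/(2Δx) = 2.718e-26 kg·m/s (same for both).

The velocity uncertainty is Δv = Δp/m:
- neutron: Δv = 2.718e-26 / 1.675e-27 = 1.623e+01 m/s = 16.227 m/s
- alpha particle: Δv = 2.718e-26 / 6.645e-27 = 4.090e+00 m/s = 4.090 m/s

Ratio: 1.623e+01 / 4.090e+00 = 4.0

The lighter particle has larger velocity uncertainty because Δv ∝ 1/m.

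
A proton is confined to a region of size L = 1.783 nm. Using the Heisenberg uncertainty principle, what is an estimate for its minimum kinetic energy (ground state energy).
1.632 μeV

Using the uncertainty principle to estimate ground state energy:

1. The position uncertainty is approximately the confinement size:
   Δx ≈ L = 1.783e-09 m

2. From ΔxΔp ≥ ℏ/2, the minimum momentum uncertainty is:
   Δp ≈ ℏ/(2L) = 2.957e-26 kg·m/s

3. The kinetic energy is approximately:
   KE ≈ (Δp)²/(2m) = (2.957e-26)²/(2 × 1.673e-27 kg)
   KE ≈ 2.614e-25 J = 1.632 μeV

This is an order-of-magnitude estimate of the ground state energy.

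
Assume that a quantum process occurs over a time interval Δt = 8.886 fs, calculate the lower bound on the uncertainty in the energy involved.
37.036 meV

Using the energy-time uncertainty principle:
ΔEΔt ≥ ℏ/2

The minimum uncertainty in energy is:
ΔE_min = ℏ/(2Δt)
ΔE_min = (1.055e-34 J·s) / (2 × 8.886e-15 s)
ΔE_min = 5.934e-21 J = 37.036 meV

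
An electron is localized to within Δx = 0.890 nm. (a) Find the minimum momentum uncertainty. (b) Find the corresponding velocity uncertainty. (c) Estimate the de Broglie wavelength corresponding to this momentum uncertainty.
(a) Δp_min = 5.925 × 10^-26 kg·m/s
(b) Δv_min = 65.038 km/s
(c) λ_dB = 11.184 nm

Step-by-step:

(a) From the uncertainty principle:
Δp_min = ℏ/(2Δx) = (1.055e-34 J·s)/(2 × 8.900e-10 m) = 5.925e-26 kg·m/s

(b) The velocity uncertainty:
Δv = Δp/m = (5.925e-26 kg·m/s)/(9.109e-31 kg) = 6.504e+04 m/s = 65.038 km/s

(c) The de Broglie wavelength for this momentum:
λ = h/p = (6.626e-34 J·s)/(5.925e-26 kg·m/s) = 1.118e-08 m = 11.184 nm

Note: The de Broglie wavelength is comparable to the localization size, as expected from wave-particle duality.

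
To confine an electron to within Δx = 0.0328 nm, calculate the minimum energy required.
8.854 eV

Localizing a particle requires giving it sufficient momentum uncertainty:

1. From uncertainty principle: Δp ≥ ℏ/(2Δx)
   Δp_min = (1.055e-34 J·s) / (2 × 3.280e-11 m)
   Δp_min = 1.608e-24 kg·m/s

2. This momentum uncertainty corresponds to kinetic energy:
   KE ≈ (Δp)²/(2m) = (1.608e-24)²/(2 × 9.109e-31 kg)
   KE = 1.418e-18 J = 8.854 eV

Tighter localization requires more energy.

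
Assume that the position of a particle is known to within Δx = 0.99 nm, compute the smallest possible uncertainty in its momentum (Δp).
5.326 × 10^-26 kg·m/s

Using the Heisenberg uncertainty principle:
ΔxΔp ≥ ℏ/2

The minimum uncertainty in momentum is:
Δp_min = ℏ/(2Δx)
Δp_min = (1.055e-34 J·s) / (2 × 9.900e-10 m)
Δp_min = 5.326e-26 kg·m/s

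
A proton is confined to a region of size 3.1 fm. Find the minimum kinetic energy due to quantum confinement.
539.797 keV

Using the uncertainty principle:

1. Position uncertainty: Δx ≈ 3.100e-15 m
2. Minimum momentum uncertainty: Δp = ℏ/(2Δx) = 1.701e-20 kg·m/s
3. Minimum kinetic energy:
   KE = (Δp)²/(2m) = (1.701e-20)²/(2 × 1.673e-27 kg)
   KE = 8.649e-14 J = 539.797 keV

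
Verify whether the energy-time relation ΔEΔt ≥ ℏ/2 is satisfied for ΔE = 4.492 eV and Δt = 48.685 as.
No, it violates the uncertainty relation.

Calculate the product ΔEΔt:
ΔE = 4.492 eV = 7.197e-19 J
ΔEΔt = (7.197e-19 J) × (4.869e-17 s)
ΔEΔt = 3.504e-35 J·s

Compare to the minimum allowed value ℏ/2:
ℏ/2 = 5.273e-35 J·s

Since ΔEΔt = 3.504e-35 J·s < 5.273e-35 J·s = ℏ/2,
this violates the uncertainty relation.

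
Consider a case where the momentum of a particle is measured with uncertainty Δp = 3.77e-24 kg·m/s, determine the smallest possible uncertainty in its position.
13.986 pm

Using the Heisenberg uncertainty principle:
ΔxΔp ≥ ℏ/2

The minimum uncertainty in position is:
Δx_min = ℏ/(2Δp)
Δx_min = (1.055e-34 J·s) / (2 × 3.770e-24 kg·m/s)
Δx_min = 1.399e-11 m = 13.986 pm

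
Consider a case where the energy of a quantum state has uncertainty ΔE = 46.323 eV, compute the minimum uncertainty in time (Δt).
7.105 as

Using the energy-time uncertainty principle:
ΔEΔt ≥ ℏ/2

The minimum uncertainty in time is:
Δt_min = ℏ/(2ΔE)
Δt_min = (1.055e-34 J·s) / (2 × 7.422e-18 J)
Δt_min = 7.105e-18 s = 7.105 as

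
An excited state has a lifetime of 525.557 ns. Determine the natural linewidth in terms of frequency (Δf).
151.415 kHz

Using the energy-time uncertainty principle and E = hf:
ΔEΔt ≥ ℏ/2
hΔf·Δt ≥ ℏ/2

The minimum frequency uncertainty is:
Δf = ℏ/(2hτ) = 1/(4πτ)
Δf = 1/(4π × 5.256e-07 s)
Δf = 1.514e+05 Hz = 151.415 kHz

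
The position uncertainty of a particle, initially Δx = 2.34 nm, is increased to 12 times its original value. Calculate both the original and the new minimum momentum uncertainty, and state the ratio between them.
Original Δp_min = 2.253 × 10^-26 kg·m/s; new Δp'_min = 1.878 × 10^-27 kg·m/s; ratio Δp'_min/Δp_min = 1/12.

From the uncertainty principle ΔxΔp ≥ ℏ/2, the minimum momentum uncertainty is Δp_min = ℏ/(2Δx).

Original (Δx = 2.34 nm = 2.340e-09 m):
Δp_min = (1.055e-34 J·s)/(2 × 2.340e-09 m) = 2.253e-26 kg·m/s

When Δx → 12Δx:
Δp'_min = ℏ/(2 × 12Δx) = (1/12) × ℏ/(2Δx) = (1/12) × Δp_min
Δp'_min = 1/12 × 2.253e-26 kg·m/s = 1.878e-27 kg·m/s

Since Δp_min ∝ 1/Δx, when Δx is increased to 12 times its original value, Δp_min decreases to 1/12 of its original value.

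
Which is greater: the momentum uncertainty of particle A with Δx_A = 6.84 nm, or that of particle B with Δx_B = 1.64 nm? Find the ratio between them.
Particle B has the larger minimum momentum uncertainty, by a factor of 4.17.

For each particle, the minimum momentum uncertainty is Δp_min = ℏ/(2Δx):

Particle A: Δp_A = ℏ/(2×6.840e-09 m) = 7.709e-27 kg·m/s
Particle B: Δp_B = ℏ/(2×1.640e-09 m) = 3.215e-26 kg·m/s

Ratio: Δp_B/Δp_A = 4.17

Since Δp_min ∝ 1/Δx, the particle with smaller position uncertainty (B) has larger momentum uncertainty.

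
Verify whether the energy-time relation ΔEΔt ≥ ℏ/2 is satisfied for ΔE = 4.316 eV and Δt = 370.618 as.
Yes, it satisfies the uncertainty relation.

Calculate the product ΔEΔt:
ΔE = 4.316 eV = 6.915e-19 J
ΔEΔt = (6.915e-19 J) × (3.706e-16 s)
ΔEΔt = 2.563e-34 J·s

Compare to the minimum allowed value ℏ/2:
ℏ/2 = 5.273e-35 J·s

Since ΔEΔt = 2.563e-34 J·s ≥ 5.273e-35 J·s = ℏ/2,
this satisfies the uncertainty relation.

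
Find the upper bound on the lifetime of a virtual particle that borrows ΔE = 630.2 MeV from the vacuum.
5.222 × 10^-25 s

Using the energy-time uncertainty principle:
ΔEΔt ≥ ℏ/2

For a virtual particle borrowing energy ΔE, the maximum lifetime is:
Δt_max = ℏ/(2ΔE)

Converting energy:
ΔE = 630.2 MeV = 1.010e-10 J

Δt_max = (1.055e-34 J·s) / (2 × 1.010e-10 J)
Δt_max = 5.222e-25 s = 5.222 × 10^-25 s

Virtual particles with higher borrowed energy exist for shorter times.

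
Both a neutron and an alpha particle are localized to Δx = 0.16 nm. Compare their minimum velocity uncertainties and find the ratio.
The neutron has the larger minimum velocity uncertainty, by a ratio of 4.0.

For both particles, Δp_min = ℏ/(2Δx) = 3.296e-25 kg·m/s (same for both).

The velocity uncertainty is Δv = Δp/m:
- neutron: Δv = 3.296e-25 / 1.675e-27 = 1.968e+02 m/s = 196.757 m/s
- alpha particle: Δv = 3.296e-25 / 6.645e-27 = 4.960e+01 m/s = 49.597 m/s

Ratio: 1.968e+02 / 4.960e+01 = 4.0

The lighter particle has larger velocity uncertainty because Δv ∝ 1/m.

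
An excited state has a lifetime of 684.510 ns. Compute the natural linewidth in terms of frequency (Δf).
116.255 kHz

Using the energy-time uncertainty principle and E = hf:
ΔEΔt ≥ ℏ/2
hΔf·Δt ≥ ℏ/2

The minimum frequency uncertainty is:
Δf = ℏ/(2hτ) = 1/(4πτ)
Δf = 1/(4π × 6.845e-07 s)
Δf = 1.163e+05 Hz = 116.255 kHz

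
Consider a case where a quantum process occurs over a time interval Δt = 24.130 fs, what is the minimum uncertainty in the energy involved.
13.639 meV

Using the energy-time uncertainty principle:
ΔEΔt ≥ ℏ/2

The minimum uncertainty in energy is:
ΔE_min = ℏ/(2Δt)
ΔE_min = (1.055e-34 J·s) / (2 × 2.413e-14 s)
ΔE_min = 2.185e-21 J = 13.639 meV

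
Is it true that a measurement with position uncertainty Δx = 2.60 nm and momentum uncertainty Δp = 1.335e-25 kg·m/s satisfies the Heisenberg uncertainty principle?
Yes, it satisfies the uncertainty principle.

Calculate the product ΔxΔp:
ΔxΔp = (2.600e-09 m) × (1.335e-25 kg·m/s)
ΔxΔp = 3.471e-34 J·s

Compare to the minimum allowed value ℏ/2:
ℏ/2 = 5.273e-35 J·s

Since ΔxΔp = 3.471e-34 J·s ≥ 5.273e-35 J·s = ℏ/2,
the measurement satisfies the uncertainty principle.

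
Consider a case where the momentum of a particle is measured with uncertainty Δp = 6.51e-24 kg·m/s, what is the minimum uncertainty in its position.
8.100 pm

Using the Heisenberg uncertainty principle:
ΔxΔp ≥ ℏ/2

The minimum uncertainty in position is:
Δx_min = ℏ/(2Δp)
Δx_min = (1.055e-34 J·s) / (2 × 6.510e-24 kg·m/s)
Δx_min = 8.100e-12 m = 8.100 pm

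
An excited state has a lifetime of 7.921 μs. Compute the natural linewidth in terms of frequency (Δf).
10.046 kHz

Using the energy-time uncertainty principle and E = hf:
ΔEΔt ≥ ℏ/2
hΔf·Δt ≥ ℏ/2

The minimum frequency uncertainty is:
Δf = ℏ/(2hτ) = 1/(4πτ)
Δf = 1/(4π × 7.921e-06 s)
Δf = 1.005e+04 Hz = 10.046 kHz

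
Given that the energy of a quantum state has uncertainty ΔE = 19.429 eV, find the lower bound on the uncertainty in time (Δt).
16.939 as

Using the energy-time uncertainty principle:
ΔEΔt ≥ ℏ/2

The minimum uncertainty in time is:
Δt_min = ℏ/(2ΔE)
Δt_min = (1.055e-34 J·s) / (2 × 3.113e-18 J)
Δt_min = 1.694e-17 s = 16.939 as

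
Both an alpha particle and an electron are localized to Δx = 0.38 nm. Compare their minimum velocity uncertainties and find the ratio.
The electron has the larger minimum velocity uncertainty, by a ratio of 7294.3.

For both particles, Δp_min = ℏ/(2Δx) = 1.388e-25 kg·m/s (same for both).

The velocity uncertainty is Δv = Δp/m:
- alpha particle: Δv = 1.388e-25 / 6.645e-27 = 2.088e+01 m/s = 20.883 m/s
- electron: Δv = 1.388e-25 / 9.109e-31 = 1.523e+05 m/s = 152.326 km/s

Ratio: 1.523e+05 / 2.088e+01 = 7294.3

The lighter particle has larger velocity uncertainty because Δv ∝ 1/m.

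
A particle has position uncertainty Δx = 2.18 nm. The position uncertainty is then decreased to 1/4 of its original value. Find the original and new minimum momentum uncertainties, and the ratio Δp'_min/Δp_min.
Original Δp_min = 2.419 × 10^-26 kg·m/s; new Δp'_min = 9.675 × 10^-26 kg·m/s; ratio Δp'_min/Δp_min = 4.

From the uncertainty principle ΔxΔp ≥ ℏ/2, the minimum momentum uncertainty is Δp_min = ℏ/(2Δx).

Original (Δx = 2.18 nm = 2.180e-09 m):
Δp_min = (1.055e-34 J·s)/(2 × 2.180e-09 m) = 2.419e-26 kg·m/s

When Δx → (1/4)Δx:
Δp'_min = ℏ/(2 × (1/4)Δx) = 4 × ℏ/(2Δx) = 4 × Δp_min
Δp'_min = 4 × 2.419e-26 kg·m/s = 9.675e-26 kg·m/s

Since Δp_min ∝ 1/Δx, when Δx is decreased to 1/4 of its original value, Δp_min increases to 4 times its original value.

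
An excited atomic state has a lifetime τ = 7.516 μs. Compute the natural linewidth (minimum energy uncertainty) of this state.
43.787 peV

Using the energy-time uncertainty principle:
ΔEΔt ≥ ℏ/2

The lifetime τ represents the time uncertainty Δt.
The natural linewidth (minimum energy uncertainty) is:

ΔE = ℏ/(2τ)
ΔE = (1.055e-34 J·s) / (2 × 7.516e-06 s)
ΔE = 7.016e-30 J = 43.787 peV

This natural linewidth limits the precision of spectroscopic measurements.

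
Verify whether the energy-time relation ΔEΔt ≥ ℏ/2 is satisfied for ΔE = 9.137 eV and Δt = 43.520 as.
Yes, it satisfies the uncertainty relation.

Calculate the product ΔEΔt:
ΔE = 9.137 eV = 1.464e-18 J
ΔEΔt = (1.464e-18 J) × (4.352e-17 s)
ΔEΔt = 6.371e-35 J·s

Compare to the minimum allowed value ℏ/2:
ℏ/2 = 5.273e-35 J·s

Since ΔEΔt = 6.371e-35 J·s ≥ 5.273e-35 J·s = ℏ/2,
this satisfies the uncertainty relation.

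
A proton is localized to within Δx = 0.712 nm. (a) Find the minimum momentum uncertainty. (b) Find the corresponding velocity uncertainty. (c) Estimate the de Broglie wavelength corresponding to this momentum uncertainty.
(a) Δp_min = 7.406 × 10^-26 kg·m/s
(b) Δv_min = 44.276 m/s
(c) λ_dB = 8.947 nm

Step-by-step:

(a) From the uncertainty principle:
Δp_min = ℏ/(2Δx) = (1.055e-34 J·s)/(2 × 7.120e-10 m) = 7.406e-26 kg·m/s

(b) The velocity uncertainty:
Δv = Δp/m = (7.406e-26 kg·m/s)/(1.673e-27 kg) = 4.428e+01 m/s = 44.276 m/s

(c) The de Broglie wavelength for this momentum:
λ = h/p = (6.626e-34 J·s)/(7.406e-26 kg·m/s) = 8.947e-09 m = 8.947 nm

Note: The de Broglie wavelength is comparable to the localization size, as expected from wave-particle duality.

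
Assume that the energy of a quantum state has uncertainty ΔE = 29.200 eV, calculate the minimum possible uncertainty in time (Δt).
11.271 as

Using the energy-time uncertainty principle:
ΔEΔt ≥ ℏ/2

The minimum uncertainty in time is:
Δt_min = ℏ/(2ΔE)
Δt_min = (1.055e-34 J·s) / (2 × 4.678e-18 J)
Δt_min = 1.127e-17 s = 11.271 as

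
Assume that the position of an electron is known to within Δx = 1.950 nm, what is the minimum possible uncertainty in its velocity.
29.684 km/s

Using the Heisenberg uncertainty principle and Δp = mΔv:
ΔxΔp ≥ ℏ/2
Δx(mΔv) ≥ ℏ/2

The minimum uncertainty in velocity is:
Δv_min = ℏ/(2mΔx)
Δv_min = (1.055e-34 J·s) / (2 × 9.109e-31 kg × 1.950e-09 m)
Δv_min = 2.968e+04 m/s = 29.684 km/s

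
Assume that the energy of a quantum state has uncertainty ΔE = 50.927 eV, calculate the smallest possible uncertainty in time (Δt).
6.462 as

Using the energy-time uncertainty principle:
ΔEΔt ≥ ℏ/2

The minimum uncertainty in time is:
Δt_min = ℏ/(2ΔE)
Δt_min = (1.055e-34 J·s) / (2 × 8.159e-18 J)
Δt_min = 6.462e-18 s = 6.462 as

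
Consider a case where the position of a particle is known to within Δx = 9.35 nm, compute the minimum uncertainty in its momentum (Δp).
5.639 × 10^-27 kg·m/s

Using the Heisenberg uncertainty principle:
ΔxΔp ≥ ℏ/2

The minimum uncertainty in momentum is:
Δp_min = ℏ/(2Δx)
Δp_min = (1.055e-34 J·s) / (2 × 9.350e-09 m)
Δp_min = 5.639e-27 kg·m/s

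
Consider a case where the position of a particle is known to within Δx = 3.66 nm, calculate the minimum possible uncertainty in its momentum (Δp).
1.441 × 10^-26 kg·m/s

Using the Heisenberg uncertainty principle:
ΔxΔp ≥ ℏ/2

The minimum uncertainty in momentum is:
Δp_min = ℏ/(2Δx)
Δp_min = (1.055e-34 J·s) / (2 × 3.660e-09 m)
Δp_min = 1.441e-26 kg·m/s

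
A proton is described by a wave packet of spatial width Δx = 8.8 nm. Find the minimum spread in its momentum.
5.992 × 10^-27 kg·m/s

For a wave packet, the spatial width Δx and momentum spread Δp are related by the uncertainty principle:
ΔxΔp ≥ ℏ/2

The minimum momentum spread is:
Δp_min = ℏ/(2Δx)
Δp_min = (1.055e-34 J·s) / (2 × 8.800e-09 m)
Δp_min = 5.992e-27 kg·m/s

A wave packet cannot have both a well-defined position and well-defined momentum.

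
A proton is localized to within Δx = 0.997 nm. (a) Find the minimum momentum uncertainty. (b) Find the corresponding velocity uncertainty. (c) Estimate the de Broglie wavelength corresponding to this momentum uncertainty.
(a) Δp_min = 5.289 × 10^-26 kg·m/s
(b) Δv_min = 31.619 m/s
(c) λ_dB = 12.529 nm

Step-by-step:

(a) From the uncertainty principle:
Δp_min = ℏ/(2Δx) = (1.055e-34 J·s)/(2 × 9.970e-10 m) = 5.289e-26 kg·m/s

(b) The velocity uncertainty:
Δv = Δp/m = (5.289e-26 kg·m/s)/(1.673e-27 kg) = 3.162e+01 m/s = 31.619 m/s

(c) The de Broglie wavelength for this momentum:
λ = h/p = (6.626e-34 J·s)/(5.289e-26 kg·m/s) = 1.253e-08 m = 12.529 nm

Note: The de Broglie wavelength is comparable to the localization size, as expected from wave-particle duality.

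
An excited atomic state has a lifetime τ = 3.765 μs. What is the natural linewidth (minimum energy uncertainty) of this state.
87.412 peV

Using the energy-time uncertainty principle:
ΔEΔt ≥ ℏ/2

The lifetime τ represents the time uncertainty Δt.
The natural linewidth (minimum energy uncertainty) is:

ΔE = ℏ/(2τ)
ΔE = (1.055e-34 J·s) / (2 × 3.765e-06 s)
ΔE = 1.400e-29 J = 87.412 peV

This natural linewidth limits the precision of spectroscopic measurements.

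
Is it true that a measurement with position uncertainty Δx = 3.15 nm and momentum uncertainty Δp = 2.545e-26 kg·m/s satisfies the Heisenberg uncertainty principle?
Yes, it satisfies the uncertainty principle.

Calculate the product ΔxΔp:
ΔxΔp = (3.150e-09 m) × (2.545e-26 kg·m/s)
ΔxΔp = 8.017e-35 J·s

Compare to the minimum allowed value ℏ/2:
ℏ/2 = 5.273e-35 J·s

Since ΔxΔp = 8.017e-35 J·s ≥ 5.273e-35 J·s = ℏ/2,
the measurement satisfies the uncertainty principle.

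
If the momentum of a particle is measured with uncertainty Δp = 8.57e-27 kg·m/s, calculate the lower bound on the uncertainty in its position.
6.153 nm

Using the Heisenberg uncertainty principle:
ΔxΔp ≥ ℏ/2

The minimum uncertainty in position is:
Δx_min = ℏ/(2Δp)
Δx_min = (1.055e-34 J·s) / (2 × 8.570e-27 kg·m/s)
Δx_min = 6.153e-09 m = 6.153 nm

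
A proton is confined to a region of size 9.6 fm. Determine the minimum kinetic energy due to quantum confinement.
56.287 keV

Using the uncertainty principle:

1. Position uncertainty: Δx ≈ 9.600e-15 m
2. Minimum momentum uncertainty: Δp = ℏ/(2Δx) = 5.493e-21 kg·m/s
3. Minimum kinetic energy:
   KE = (Δp)²/(2m) = (5.493e-21)²/(2 × 1.673e-27 kg)
   KE = 9.018e-15 J = 56.287 keV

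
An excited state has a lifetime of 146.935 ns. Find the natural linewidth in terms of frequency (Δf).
541.583 kHz

Using the energy-time uncertainty principle and E = hf:
ΔEΔt ≥ ℏ/2
hΔf·Δt ≥ ℏ/2

The minimum frequency uncertainty is:
Δf = ℏ/(2hτ) = 1/(4πτ)
Δf = 1/(4π × 1.469e-07 s)
Δf = 5.416e+05 Hz = 541.583 kHz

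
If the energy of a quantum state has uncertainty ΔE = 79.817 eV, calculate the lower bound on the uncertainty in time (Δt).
4.123 as

Using the energy-time uncertainty principle:
ΔEΔt ≥ ℏ/2

The minimum uncertainty in time is:
Δt_min = ℏ/(2ΔE)
Δt_min = (1.055e-34 J·s) / (2 × 1.279e-17 J)
Δt_min = 4.123e-18 s = 4.123 as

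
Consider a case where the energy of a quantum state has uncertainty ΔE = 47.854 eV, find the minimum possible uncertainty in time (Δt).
6.877 as

Using the energy-time uncertainty principle:
ΔEΔt ≥ ℏ/2

The minimum uncertainty in time is:
Δt_min = ℏ/(2ΔE)
Δt_min = (1.055e-34 J·s) / (2 × 7.667e-18 J)
Δt_min = 6.877e-18 s = 6.877 as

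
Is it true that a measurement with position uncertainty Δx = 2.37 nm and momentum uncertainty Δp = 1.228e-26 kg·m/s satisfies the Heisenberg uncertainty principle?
No, it violates the uncertainty principle (impossible measurement).

Calculate the product ΔxΔp:
ΔxΔp = (2.370e-09 m) × (1.228e-26 kg·m/s)
ΔxΔp = 2.910e-35 J·s

Compare to the minimum allowed value ℏ/2:
ℏ/2 = 5.273e-35 J·s

Since ΔxΔp = 2.910e-35 J·s < 5.273e-35 J·s = ℏ/2,
the measurement violates the uncertainty principle.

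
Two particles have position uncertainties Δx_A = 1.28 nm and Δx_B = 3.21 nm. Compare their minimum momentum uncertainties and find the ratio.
Particle A has the larger minimum momentum uncertainty, by a factor of 2.51.

For each particle, the minimum momentum uncertainty is Δp_min = ℏ/(2Δx):

Particle A: Δp_A = ℏ/(2×1.280e-09 m) = 4.119e-26 kg·m/s
Particle B: Δp_B = ℏ/(2×3.210e-09 m) = 1.643e-26 kg·m/s

Ratio: Δp_A/Δp_B = 2.51

Since Δp_min ∝ 1/Δx, the particle with smaller position uncertainty (A) has larger momentum uncertainty.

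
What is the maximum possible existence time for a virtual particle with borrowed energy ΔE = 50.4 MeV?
6.530 ys

Using the energy-time uncertainty principle:
ΔEΔt ≥ ℏ/2

For a virtual particle borrowing energy ΔE, the maximum lifetime is:
Δt_max = ℏ/(2ΔE)

Converting energy:
ΔE = 50.4 MeV = 8.075e-12 J

Δt_max = (1.055e-34 J·s) / (2 × 8.075e-12 J)
Δt_max = 6.530e-24 s = 6.530 ys

Virtual particles with higher borrowed energy exist for shorter times.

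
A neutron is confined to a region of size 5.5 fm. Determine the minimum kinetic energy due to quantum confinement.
171.250 keV

Using the uncertainty principle:

1. Position uncertainty: Δx ≈ 5.500e-15 m
2. Minimum momentum uncertainty: Δp = ℏ/(2Δx) = 9.587e-21 kg·m/s
3. Minimum kinetic energy:
   KE = (Δp)²/(2m) = (9.587e-21)²/(2 × 1.675e-27 kg)
   KE = 2.744e-14 J = 171.250 keV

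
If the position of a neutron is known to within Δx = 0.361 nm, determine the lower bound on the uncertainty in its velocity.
87.205 m/s

Using the Heisenberg uncertainty principle and Δp = mΔv:
ΔxΔp ≥ ℏ/2
Δx(mΔv) ≥ ℏ/2

The minimum uncertainty in velocity is:
Δv_min = ℏ/(2mΔx)
Δv_min = (1.055e-34 J·s) / (2 × 1.675e-27 kg × 3.610e-10 m)
Δv_min = 8.721e+01 m/s = 87.205 m/s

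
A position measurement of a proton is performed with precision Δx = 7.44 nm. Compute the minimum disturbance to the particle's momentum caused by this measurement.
7.087 × 10^-27 kg·m/s

The uncertainty principle implies that measuring position disturbs momentum:
ΔxΔp ≥ ℏ/2

When we measure position with precision Δx, we necessarily introduce a momentum uncertainty:
Δp ≥ ℏ/(2Δx)
Δp_min = (1.055e-34 J·s) / (2 × 7.440e-09 m)
Δp_min = 7.087e-27 kg·m/s

The more precisely we measure position, the greater the momentum disturbance.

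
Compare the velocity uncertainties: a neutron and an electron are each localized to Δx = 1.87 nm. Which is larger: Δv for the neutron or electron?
The electron has the larger minimum velocity uncertainty, by a ratio of 1838.7.

For both particles, Δp_min = ℏ/(2Δx) = 2.820e-26 kg·m/s (same for both).

The velocity uncertainty is Δv = Δp/m:
- neutron: Δv = 2.820e-26 / 1.675e-27 = 1.683e+01 m/s = 16.835 m/s
- electron: Δv = 2.820e-26 / 9.109e-31 = 3.095e+04 m/s = 30.954 km/s

Ratio: 3.095e+04 / 1.683e+01 = 1838.7

The lighter particle has larger velocity uncertainty because Δv ∝ 1/m.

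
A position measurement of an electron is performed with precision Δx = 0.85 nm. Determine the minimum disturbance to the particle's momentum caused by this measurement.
6.203 × 10^-26 kg·m/s

The uncertainty principle implies that measuring position disturbs momentum:
ΔxΔp ≥ ℏ/2

When we measure position with precision Δx, we necessarily introduce a momentum uncertainty:
Δp ≥ ℏ/(2Δx)
Δp_min = (1.055e-34 J·s) / (2 × 8.500e-10 m)
Δp_min = 6.203e-26 kg·m/s

The more precisely we measure position, the greater the momentum disturbance.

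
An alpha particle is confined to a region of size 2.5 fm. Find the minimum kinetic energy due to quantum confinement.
208.929 keV

Using the uncertainty principle:

1. Position uncertainty: Δx ≈ 2.500e-15 m
2. Minimum momentum uncertainty: Δp = ℏ/(2Δx) = 2.109e-20 kg·m/s
3. Minimum kinetic energy:
   KE = (Δp)²/(2m) = (2.109e-20)²/(2 × 6.645e-27 kg)
   KE = 3.347e-14 J = 208.929 keV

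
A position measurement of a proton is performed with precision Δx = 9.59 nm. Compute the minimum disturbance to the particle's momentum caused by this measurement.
5.498 × 10^-27 kg·m/s

The uncertainty principle implies that measuring position disturbs momentum:
ΔxΔp ≥ ℏ/2

When we measure position with precision Δx, we necessarily introduce a momentum uncertainty:
Δp ≥ ℏ/(2Δx)
Δp_min = (1.055e-34 J·s) / (2 × 9.590e-09 m)
Δp_min = 5.498e-27 kg·m/s

The more precisely we measure position, the greater the momentum disturbance.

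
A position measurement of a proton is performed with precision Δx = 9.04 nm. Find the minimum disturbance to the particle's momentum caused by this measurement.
5.833 × 10^-27 kg·m/s

The uncertainty principle implies that measuring position disturbs momentum:
ΔxΔp ≥ ℏ/2

When we measure position with precision Δx, we necessarily introduce a momentum uncertainty:
Δp ≥ ℏ/(2Δx)
Δp_min = (1.055e-34 J·s) / (2 × 9.040e-09 m)
Δp_min = 5.833e-27 kg·m/s

The more precisely we measure position, the greater the momentum disturbance.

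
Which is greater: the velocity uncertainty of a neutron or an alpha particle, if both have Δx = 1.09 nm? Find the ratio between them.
The neutron has the larger minimum velocity uncertainty, by a ratio of 4.0.

For both particles, Δp_min = ℏ/(2Δx) = 4.837e-26 kg·m/s (same for both).

The velocity uncertainty is Δv = Δp/m:
- neutron: Δv = 4.837e-26 / 1.675e-27 = 2.888e+01 m/s = 28.882 m/s
- alpha particle: Δv = 4.837e-26 / 6.645e-27 = 7.280e+00 m/s = 7.280 m/s

Ratio: 2.888e+01 / 7.280e+00 = 4.0

The lighter particle has larger velocity uncertainty because Δv ∝ 1/m.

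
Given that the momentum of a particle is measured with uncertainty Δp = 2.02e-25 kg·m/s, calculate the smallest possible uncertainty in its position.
261.033 pm

Using the Heisenberg uncertainty principle:
ΔxΔp ≥ ℏ/2

The minimum uncertainty in position is:
Δx_min = ℏ/(2Δp)
Δx_min = (1.055e-34 J·s) / (2 × 2.020e-25 kg·m/s)
Δx_min = 2.610e-10 m = 261.033 pm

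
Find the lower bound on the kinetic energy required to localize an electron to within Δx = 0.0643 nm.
2.304 eV

Localizing a particle requires giving it sufficient momentum uncertainty:

1. From uncertainty principle: Δp ≥ ℏ/(2Δx)
   Δp_min = (1.055e-34 J·s) / (2 × 6.430e-11 m)
   Δp_min = 8.200e-25 kg·m/s

2. This momentum uncertainty corresponds to kinetic energy:
   KE ≈ (Δp)²/(2m) = (8.200e-25)²/(2 × 9.109e-31 kg)
   KE = 3.691e-19 J = 2.304 eV

Tighter localization requires more energy.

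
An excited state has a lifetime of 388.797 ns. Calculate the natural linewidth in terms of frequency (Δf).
204.676 kHz

Using the energy-time uncertainty principle and E = hf:
ΔEΔt ≥ ℏ/2
hΔf·Δt ≥ ℏ/2

The minimum frequency uncertainty is:
Δf = ℏ/(2hτ) = 1/(4πτ)
Δf = 1/(4π × 3.888e-07 s)
Δf = 2.047e+05 Hz = 204.676 kHz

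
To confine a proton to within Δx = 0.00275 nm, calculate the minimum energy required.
685.944 meV

Localizing a particle requires giving it sufficient momentum uncertainty:

1. From uncertainty principle: Δp ≥ ℏ/(2Δx)
   Δp_min = (1.055e-34 J·s) / (2 × 2.750e-12 m)
   Δp_min = 1.917e-23 kg·m/s

2. This momentum uncertainty corresponds to kinetic energy:
   KE ≈ (Δp)²/(2m) = (1.917e-23)²/(2 × 1.673e-27 kg)
   KE = 1.099e-19 J = 685.944 meV

Tighter localization requires more energy.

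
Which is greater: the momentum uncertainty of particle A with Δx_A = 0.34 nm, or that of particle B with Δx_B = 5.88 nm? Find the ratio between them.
Particle A has the larger minimum momentum uncertainty, by a factor of 17.29.

For each particle, the minimum momentum uncertainty is Δp_min = ℏ/(2Δx):

Particle A: Δp_A = ℏ/(2×3.400e-10 m) = 1.551e-25 kg·m/s
Particle B: Δp_B = ℏ/(2×5.880e-09 m) = 8.967e-27 kg·m/s

Ratio: Δp_A/Δp_B = 17.29

Since Δp_min ∝ 1/Δx, the particle with smaller position uncertainty (A) has larger momentum uncertainty.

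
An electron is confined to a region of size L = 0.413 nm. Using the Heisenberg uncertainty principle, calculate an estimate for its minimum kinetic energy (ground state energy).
55.842 meV

Using the uncertainty principle to estimate ground state energy:

1. The position uncertainty is approximately the confinement size:
   Δx ≈ L = 4.130e-10 m

2. From ΔxΔp ≥ ℏ/2, the minimum momentum uncertainty is:
   Δp ≈ ℏ/(2L) = 1.277e-25 kg·m/s

3. The kinetic energy is approximately:
   KE ≈ (Δp)²/(2m) = (1.277e-25)²/(2 × 9.109e-31 kg)
   KE ≈ 8.947e-21 J = 55.842 meV

This is an order-of-magnitude estimate of the ground state energy.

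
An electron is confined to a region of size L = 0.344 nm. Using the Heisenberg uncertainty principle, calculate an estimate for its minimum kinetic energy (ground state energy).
80.491 meV

Using the uncertainty principle to estimate ground state energy:

1. The position uncertainty is approximately the confinement size:
   Δx ≈ L = 3.440e-10 m

2. From ΔxΔp ≥ ℏ/2, the minimum momentum uncertainty is:
   Δp ≈ ℏ/(2L) = 1.533e-25 kg·m/s

3. The kinetic energy is approximately:
   KE ≈ (Δp)²/(2m) = (1.533e-25)²/(2 × 9.109e-31 kg)
   KE ≈ 1.290e-20 J = 80.491 meV

This is an order-of-magnitude estimate of the ground state energy.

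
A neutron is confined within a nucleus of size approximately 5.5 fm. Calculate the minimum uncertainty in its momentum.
9.587 × 10^-21 kg·m/s

Using the Heisenberg uncertainty principle:
ΔxΔp ≥ ℏ/2

With Δx ≈ L = 5.500e-15 m (the confinement size):
Δp_min = ℏ/(2Δx)
Δp_min = (1.055e-34 J·s) / (2 × 5.500e-15 m)
Δp_min = 9.587e-21 kg·m/s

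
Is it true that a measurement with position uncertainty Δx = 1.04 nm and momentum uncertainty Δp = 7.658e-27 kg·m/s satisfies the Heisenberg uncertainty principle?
No, it violates the uncertainty principle (impossible measurement).

Calculate the product ΔxΔp:
ΔxΔp = (1.040e-09 m) × (7.658e-27 kg·m/s)
ΔxΔp = 7.964e-36 J·s

Compare to the minimum allowed value ℏ/2:
ℏ/2 = 5.273e-35 J·s

Since ΔxΔp = 7.964e-36 J·s < 5.273e-35 J·s = ℏ/2,
the measurement violates the uncertainty principle.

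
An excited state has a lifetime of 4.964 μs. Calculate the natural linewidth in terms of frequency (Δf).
16.031 kHz

Using the energy-time uncertainty principle and E = hf:
ΔEΔt ≥ ℏ/2
hΔf·Δt ≥ ℏ/2

The minimum frequency uncertainty is:
Δf = ℏ/(2hτ) = 1/(4πτ)
Δf = 1/(4π × 4.964e-06 s)
Δf = 1.603e+04 Hz = 16.031 kHz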